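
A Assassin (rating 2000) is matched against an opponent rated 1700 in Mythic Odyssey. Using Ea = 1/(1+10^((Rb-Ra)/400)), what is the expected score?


Elo expected score: Ea = 1/(1 + 10^((Rb-Ra)/400))
Rb - Ra = 1700 - 2000 = -300
(Rb-Ra)/400 = -300/400 = -0.75
10^-0.75 = 0.177828
Ea = 1/(1 + 0.177828) = 1/1.177828 = 0.8490

0.8490


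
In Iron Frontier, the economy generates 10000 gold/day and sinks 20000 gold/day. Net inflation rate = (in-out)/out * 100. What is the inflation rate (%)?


Net gold = 10000 - 20000 = -10000
Inflation rate = net / sunk * 100 = -10000 / 20000 * 100
= -0.5 * 100
= -50.00%

-50.00%


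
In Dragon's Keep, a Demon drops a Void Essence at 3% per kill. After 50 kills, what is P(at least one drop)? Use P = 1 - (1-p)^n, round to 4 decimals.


P(at least one) = 1 - P(none) = 1 - (1-p)^n
p = 3/100 = 0.03
1 - p = 0.97
(1 - p)^50 = 0.97^50 = 0.218065
P(at least one) = 1 - 0.218065 = 0.7819

0.7819


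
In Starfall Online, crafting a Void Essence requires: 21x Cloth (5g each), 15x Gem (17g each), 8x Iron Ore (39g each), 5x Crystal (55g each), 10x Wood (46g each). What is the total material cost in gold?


Cost breakdown:
  Cloth: 21 * 5 = 105
  Gem: 15 * 17 = 255
  Iron Ore: 8 * 39 = 312
  Crystal: 5 * 55 = 275
  Wood: 10 * 46 = 460
Total = 105 + 255 + 312 + 275 + 460 = 1407

1407 gold


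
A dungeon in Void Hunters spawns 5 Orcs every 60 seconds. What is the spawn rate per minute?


Spawns per minute = count * (60 / interval)
= 5 * (60 / 60)
= 5 * 1.0
= 5.0

5.0 per minute


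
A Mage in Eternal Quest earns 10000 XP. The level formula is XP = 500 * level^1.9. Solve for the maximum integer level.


XP = 500 * level^1.9, so level = (XP / 500)^(1/1.9)
= (10000 / 500)^(1/1.9)
= 20.0^0.5263
= 4.839
Floor: level = 4

level 4


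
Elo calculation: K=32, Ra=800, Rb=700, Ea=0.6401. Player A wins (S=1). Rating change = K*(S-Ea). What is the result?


Elo update: delta = K * (S - Ea), where S = 1 (wins)
S - Ea = 1 - 0.6401 = 0.3599
Rating change = 32 * 0.3599
= 11.52

11.52 rating points


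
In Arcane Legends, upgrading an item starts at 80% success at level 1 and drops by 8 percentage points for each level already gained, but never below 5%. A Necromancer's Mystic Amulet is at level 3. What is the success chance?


raw_rate = 80 - 8 * (3 - 1)
= 80 - 8 * 2
= 80 - 16
= 64
Apply floor: max(64, 5) = 64%

64%


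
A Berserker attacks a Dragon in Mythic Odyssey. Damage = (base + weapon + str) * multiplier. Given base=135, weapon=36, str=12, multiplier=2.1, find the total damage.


Sum base + weapon + str = 135 + 36 + 12 = 183
Multiply by 2.1:
183 * 2.1 = 384.3

384.3 damage


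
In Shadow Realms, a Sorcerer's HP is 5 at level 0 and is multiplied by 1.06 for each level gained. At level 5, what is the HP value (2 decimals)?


value = base * growth^level
= 5 * 1.06^5
= 5 * 1.338226
= 6.69

6.69 HP


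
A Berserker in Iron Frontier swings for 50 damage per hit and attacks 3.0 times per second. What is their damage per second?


DPS = damage * attack_speed
= 50 * 3.0
= 150.0

150.0 DPS


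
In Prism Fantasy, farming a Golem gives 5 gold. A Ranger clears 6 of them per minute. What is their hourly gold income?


Gold per minute = 5 * 6 = 30
Gold per hour = 30 * 60 = 1800

1800 gold/hour


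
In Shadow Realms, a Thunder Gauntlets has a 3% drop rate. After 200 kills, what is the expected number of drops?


Expected drops = kills * (drop_rate / 100)
= 200 * (3 / 100)
= 200 * 0.03
= 6.0

6.0 drops


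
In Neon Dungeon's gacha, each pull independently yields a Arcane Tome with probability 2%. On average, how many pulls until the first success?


Expected pulls for a geometric distribution = 1/p = 100 / rate%
= 100 / 2
= 50.0

50.0 pulls


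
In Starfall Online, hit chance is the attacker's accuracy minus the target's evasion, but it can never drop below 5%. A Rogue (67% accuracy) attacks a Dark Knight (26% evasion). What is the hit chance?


accuracy - evasion = 67 - 26 = 41
Apply floor: max(41, 5) = 41
Hit chance = 41%

41%


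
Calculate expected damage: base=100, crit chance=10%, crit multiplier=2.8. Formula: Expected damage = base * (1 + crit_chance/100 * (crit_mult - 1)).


E[dmg] = base * (1 + crit_chance * (crit_mult - 1))
cc as decimal = 10/100 = 0.1
cm - 1 = 2.8 - 1 = 1.8
Bonus factor = 0.1 * 1.8 = 0.18
Total multiplier = 1 + 0.18 = 1.18
Expected damage = 100 * 1.18 = 118.00

118.00 damage


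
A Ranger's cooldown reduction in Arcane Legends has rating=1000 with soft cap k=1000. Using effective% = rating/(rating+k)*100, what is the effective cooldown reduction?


effective% = rating / (rating + k) * 100
= 1000 / (1000 + 1000) * 100
= 1000 / 2000 * 100
= 0.5 * 100
= 50.00%

50.00%


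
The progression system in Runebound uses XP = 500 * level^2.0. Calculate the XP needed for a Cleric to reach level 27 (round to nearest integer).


XP = 500 * level^2.0
Substitute level = 27:
XP = 500 * 27^2.0
= 500 * 729.0
= 364500

364500 XP


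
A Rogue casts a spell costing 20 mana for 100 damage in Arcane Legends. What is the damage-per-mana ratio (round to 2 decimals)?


Efficiency = damage / mana
= 100 / 20
= 5.00

5.00 dmg/mana


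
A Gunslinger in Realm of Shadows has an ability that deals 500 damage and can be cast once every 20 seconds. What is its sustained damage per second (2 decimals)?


DPS = damage / cooldown
= 500 / 20
= 25.00

25.00 DPS


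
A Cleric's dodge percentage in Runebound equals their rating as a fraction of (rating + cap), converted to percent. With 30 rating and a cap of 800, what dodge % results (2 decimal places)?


dodge% = 30 / (30 + 800) * 100
= 30 / 830 * 100
= 0.036145 * 100
= 3.61%

3.61%


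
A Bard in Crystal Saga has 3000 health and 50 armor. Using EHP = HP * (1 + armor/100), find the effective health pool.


EHP = 3000 * (1 + 50/100)
= 3000 * (1 + 0.5)
= 3000 * 1.5
= 4500.0

4500.0 EHP


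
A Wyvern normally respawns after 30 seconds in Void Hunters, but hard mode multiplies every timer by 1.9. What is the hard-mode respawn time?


Respawn time = base * multiplier
= 30 * 1.9
= 57.0 seconds

57.0 seconds


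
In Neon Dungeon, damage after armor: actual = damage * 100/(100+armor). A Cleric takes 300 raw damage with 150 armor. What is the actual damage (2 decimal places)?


actual = 300 * 100 / (100 + 150)
= 300 * 100 / 250
= 30000 / 250
= 120.00

120.00 damage


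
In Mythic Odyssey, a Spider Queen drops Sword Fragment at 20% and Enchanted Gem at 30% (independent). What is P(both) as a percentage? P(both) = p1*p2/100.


For independent events, P(both) = P(A) * P(B)
= 20% * 30%
= 600 / 100 %
= 6.0%

6.0%


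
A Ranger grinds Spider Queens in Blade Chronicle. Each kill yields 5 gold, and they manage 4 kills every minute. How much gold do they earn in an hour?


Gold per minute = 5 * 4 = 20
Gold per hour = 20 * 60 = 1200

1200 gold/hour


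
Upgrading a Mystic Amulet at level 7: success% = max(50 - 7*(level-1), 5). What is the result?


raw_rate = 50 - 7 * (7 - 1)
= 50 - 7 * 6
= 50 - 42
= 8
Apply floor: max(8, 5) = 8%

8%


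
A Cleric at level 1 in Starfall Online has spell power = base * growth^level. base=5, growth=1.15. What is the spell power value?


value = base * growth^level
= 5 * 1.15^1
= 5 * 1.15
= 5.75

5.75 spell power


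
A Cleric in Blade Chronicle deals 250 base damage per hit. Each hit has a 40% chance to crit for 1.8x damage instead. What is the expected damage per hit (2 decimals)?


E[dmg] = base * (1 + crit_chance * (crit_mult - 1))
cc as decimal = 40/100 = 0.4
cm - 1 = 1.8 - 1 = 0.8
Bonus factor = 0.4 * 0.8 = 0.32
Total multiplier = 1 + 0.32 = 1.32
Expected damage = 250 * 1.32 = 330.00

330.00 damage


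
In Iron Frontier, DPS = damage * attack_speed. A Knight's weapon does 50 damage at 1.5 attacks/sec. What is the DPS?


DPS = damage * attack_speed
= 50 * 1.5
= 75.0

75.0 DPS


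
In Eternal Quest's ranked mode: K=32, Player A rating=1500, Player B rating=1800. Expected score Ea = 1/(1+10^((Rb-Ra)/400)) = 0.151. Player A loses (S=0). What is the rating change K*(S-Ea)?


Elo update: delta = K * (S - Ea), where S = 0 (loses)
S - Ea = 0 - 0.151 = -0.151
Rating change = 32 * -0.151
= -4.83

-4.83 rating points


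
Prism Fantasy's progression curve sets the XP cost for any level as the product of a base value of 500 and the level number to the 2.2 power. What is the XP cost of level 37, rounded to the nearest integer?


XP = 500 * level^2.2
Substitute level = 37:
XP = 500 * 37^2.2
= 500 * 2818.6671
= 1409334

1409334 XP


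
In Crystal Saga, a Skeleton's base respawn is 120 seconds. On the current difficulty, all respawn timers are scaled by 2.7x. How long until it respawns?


Respawn time = base * multiplier
= 120 * 2.7
= 324.0 seconds

324.0 seconds


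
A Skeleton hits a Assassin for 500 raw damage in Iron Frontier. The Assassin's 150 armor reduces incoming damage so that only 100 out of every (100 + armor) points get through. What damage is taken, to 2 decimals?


actual = 500 * 100 / (100 + 150)
= 500 * 100 / 250
= 50000 / 250
= 200.00

200.00 damage


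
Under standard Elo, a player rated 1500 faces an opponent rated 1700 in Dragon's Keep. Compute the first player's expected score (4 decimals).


Elo expected score: Ea = 1/(1 + 10^((Rb-Ra)/400))
Rb - Ra = 1700 - 1500 = 200
(Rb-Ra)/400 = 200/400 = 0.5
10^0.5 = 3.162278
Ea = 1/(1 + 3.162278) = 1/4.162278 = 0.2403

0.2403


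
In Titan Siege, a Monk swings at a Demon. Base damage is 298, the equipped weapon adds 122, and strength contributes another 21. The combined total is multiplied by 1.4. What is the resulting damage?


Sum base + weapon + str = 298 + 122 + 21 = 441
Multiply by 1.4:
441 * 1.4 = 617.4

617.4 damage


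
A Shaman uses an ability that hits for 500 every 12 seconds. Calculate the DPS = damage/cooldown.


DPS = damage / cooldown
= 500 / 12
= 41.67

41.67 DPS


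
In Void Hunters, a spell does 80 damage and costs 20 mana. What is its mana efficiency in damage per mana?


Efficiency = damage / mana
= 80 / 20
= 4.00

4.00 dmg/mana


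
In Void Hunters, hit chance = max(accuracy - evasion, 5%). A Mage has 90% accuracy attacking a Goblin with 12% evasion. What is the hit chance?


accuracy - evasion = 90 - 12 = 78
Apply floor: max(78, 5) = 78
Hit chance = 78%

78%


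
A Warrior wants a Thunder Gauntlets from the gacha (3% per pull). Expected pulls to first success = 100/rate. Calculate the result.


Expected pulls for a geometric distribution = 1/p = 100 / rate%
= 100 / 3
= 33.33

33.33 pulls


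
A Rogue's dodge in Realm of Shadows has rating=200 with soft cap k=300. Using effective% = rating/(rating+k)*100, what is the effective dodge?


effective% = rating / (rating + k) * 100
= 200 / (200 + 300) * 100
= 200 / 500 * 100
= 0.4 * 100
= 40.00%

40.00%


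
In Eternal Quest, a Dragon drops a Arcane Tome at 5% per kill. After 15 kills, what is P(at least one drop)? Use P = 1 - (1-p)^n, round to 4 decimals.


P(at least one) = 1 - P(none) = 1 - (1-p)^n
p = 5/100 = 0.05
1 - p = 0.95
(1 - p)^15 = 0.95^15 = 0.463291
P(at least one) = 1 - 0.463291 = 0.5367

0.5367


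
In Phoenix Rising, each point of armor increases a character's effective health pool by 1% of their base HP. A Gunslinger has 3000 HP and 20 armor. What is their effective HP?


EHP = 3000 * (1 + 20/100)
= 3000 * (1 + 0.2)
= 3000 * 1.2
= 3600.0

3600.0 EHP


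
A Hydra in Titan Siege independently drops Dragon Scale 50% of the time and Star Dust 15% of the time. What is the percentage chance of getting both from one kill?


For independent events, P(both) = P(A) * P(B)
= 50% * 15%
= 750 / 100 %
= 7.5%

7.5%


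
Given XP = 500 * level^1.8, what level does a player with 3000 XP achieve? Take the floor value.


XP = 500 * level^1.8, so level = (XP / 500)^(1/1.8)
= (3000 / 500)^(1/1.8)
= 6.0^0.5556
= 2.7059
Floor: level = 2

level 2


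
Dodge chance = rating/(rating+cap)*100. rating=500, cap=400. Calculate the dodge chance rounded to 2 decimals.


dodge% = 500 / (500 + 400) * 100
= 500 / 900 * 100
= 0.555556 * 100
= 55.56%

55.56%


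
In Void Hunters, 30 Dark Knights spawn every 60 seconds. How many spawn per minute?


Spawns per minute = count * (60 / interval)
= 30 * (60 / 60)
= 30 * 1.0
= 30.0

30.0 per minute


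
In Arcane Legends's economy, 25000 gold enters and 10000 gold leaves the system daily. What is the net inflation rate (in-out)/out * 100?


Net gold = 25000 - 10000 = 15000
Inflation rate = net / sunk * 100 = 15000 / 10000 * 100
= 1.5 * 100
= 150.00%

150.00%


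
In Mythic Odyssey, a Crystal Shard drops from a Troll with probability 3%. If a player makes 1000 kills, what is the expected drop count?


Expected drops = kills * (drop_rate / 100)
= 1000 * (3 / 100)
= 1000 * 0.03
= 30.0

30.0 drops


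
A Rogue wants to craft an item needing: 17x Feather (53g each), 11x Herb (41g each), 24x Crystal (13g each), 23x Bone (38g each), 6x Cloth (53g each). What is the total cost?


Cost breakdown:
  Feather: 17 * 53 = 901
  Herb: 11 * 41 = 451
  Crystal: 24 * 13 = 312
  Bone: 23 * 38 = 874
  Cloth: 6 * 53 = 318
Total = 901 + 451 + 312 + 874 + 318 = 2856

2856 gold


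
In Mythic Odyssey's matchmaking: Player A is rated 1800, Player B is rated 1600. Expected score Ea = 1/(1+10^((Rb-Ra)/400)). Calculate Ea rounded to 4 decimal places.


Elo expected score: Ea = 1/(1 + 10^((Rb-Ra)/400))
Rb - Ra = 1600 - 1800 = -200
(Rb-Ra)/400 = -200/400 = -0.5
10^-0.5 = 0.316228
Ea = 1/(1 + 0.316228) = 1/1.316228 = 0.7597

0.7597


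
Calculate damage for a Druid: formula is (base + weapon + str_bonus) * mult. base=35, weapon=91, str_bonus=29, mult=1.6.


Sum base + weapon + str = 35 + 91 + 29 = 155
Multiply by 1.6:
155 * 1.6 = 248.0

248.0 damage


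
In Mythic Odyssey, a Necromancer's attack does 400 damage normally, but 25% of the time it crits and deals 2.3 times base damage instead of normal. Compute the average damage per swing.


E[dmg] = base * (1 + crit_chance * (crit_mult - 1))
cc as decimal = 25/100 = 0.25
cm - 1 = 2.3 - 1 = 1.3
Bonus factor = 0.25 * 1.3 = 0.325
Total multiplier = 1 + 0.325 = 1.325
Expected damage = 400 * 1.325 = 530.00

530.00 damage


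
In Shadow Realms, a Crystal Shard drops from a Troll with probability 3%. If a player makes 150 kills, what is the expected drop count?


Expected drops = kills * (drop_rate / 100)
= 150 * (3 / 100)
= 150 * 0.03
= 4.5

4.5 drops


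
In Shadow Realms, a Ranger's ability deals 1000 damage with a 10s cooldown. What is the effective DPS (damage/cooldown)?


DPS = damage / cooldown
= 1000 / 10
= 100.00

100.00 DPS


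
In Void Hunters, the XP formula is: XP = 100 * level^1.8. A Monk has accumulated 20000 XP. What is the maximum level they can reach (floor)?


XP = 100 * level^1.8, so level = (XP / 100)^(1/1.8)
= (20000 / 100)^(1/1.8)
= 200.0^0.5556
= 18.9824
Floor: level = 18

level 18


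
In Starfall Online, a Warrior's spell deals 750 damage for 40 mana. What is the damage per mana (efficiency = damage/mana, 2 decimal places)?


Efficiency = damage / mana
= 750 / 40
= 18.75

18.75 dmg/mana


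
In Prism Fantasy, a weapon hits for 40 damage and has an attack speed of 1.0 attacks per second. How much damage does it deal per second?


DPS = damage * attack_speed
= 40 * 1.0
= 40.0

40.0 DPS


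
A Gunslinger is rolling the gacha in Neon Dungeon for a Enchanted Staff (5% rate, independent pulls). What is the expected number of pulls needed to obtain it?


Expected pulls for a geometric distribution = 1/p = 100 / rate%
= 100 / 5
= 20.0

20.0 pulls


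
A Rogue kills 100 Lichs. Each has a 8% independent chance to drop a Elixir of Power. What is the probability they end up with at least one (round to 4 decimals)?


P(at least one) = 1 - P(none) = 1 - (1-p)^n
p = 8/100 = 0.08
1 - p = 0.92
(1 - p)^100 = 0.92^100 = 0.000239
P(at least one) = 1 - 0.000239 = 0.9998

0.9998


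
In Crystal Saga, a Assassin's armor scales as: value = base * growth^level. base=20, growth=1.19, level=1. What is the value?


value = base * growth^level
= 20 * 1.19^1
= 20 * 1.19
= 23.80

23.80 armor


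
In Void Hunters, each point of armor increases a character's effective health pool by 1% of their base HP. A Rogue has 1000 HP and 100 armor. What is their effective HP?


EHP = 1000 * (1 + 100/100)
= 1000 * (1 + 1.0)
= 1000 * 2.0
= 2000.0

2000.0 EHP


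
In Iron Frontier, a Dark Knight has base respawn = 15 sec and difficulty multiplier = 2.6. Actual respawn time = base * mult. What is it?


Respawn time = base * multiplier
= 15 * 2.6
= 39.0 seconds

39.0 seconds


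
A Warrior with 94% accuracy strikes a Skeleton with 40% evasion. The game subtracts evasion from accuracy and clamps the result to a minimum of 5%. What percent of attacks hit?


accuracy - evasion = 94 - 40 = 54
Apply floor: max(54, 5) = 54
Hit chance = 54%

54%


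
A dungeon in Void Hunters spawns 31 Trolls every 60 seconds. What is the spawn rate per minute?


Spawns per minute = count * (60 / interval)
= 31 * (60 / 60)
= 31 * 1.0
= 31.0

31.0 per minute


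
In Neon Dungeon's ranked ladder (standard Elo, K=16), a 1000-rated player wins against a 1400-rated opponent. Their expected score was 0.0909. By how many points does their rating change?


Elo update: delta = K * (S - Ea), where S = 1 (wins)
S - Ea = 1 - 0.0909 = 0.9091
Rating change = 16 * 0.9091
= 14.55

14.55 rating points


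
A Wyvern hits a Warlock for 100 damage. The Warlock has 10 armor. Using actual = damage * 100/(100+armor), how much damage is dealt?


actual = 100 * 100 / (100 + 10)
= 100 * 100 / 110
= 10000 / 110
= 90.91

90.91 damage


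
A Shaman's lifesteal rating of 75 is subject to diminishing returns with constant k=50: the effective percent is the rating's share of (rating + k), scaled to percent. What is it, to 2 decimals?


effective% = rating / (rating + k) * 100
= 75 / (75 + 50) * 100
= 75 / 125 * 100
= 0.6 * 100
= 60.00%

60.00%


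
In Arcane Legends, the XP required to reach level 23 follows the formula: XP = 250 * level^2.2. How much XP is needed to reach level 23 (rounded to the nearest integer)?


XP = 250 * level^2.2
Substitute level = 23:
XP = 250 * 23^2.2
= 250 * 990.3786
= 247595

247595 XP


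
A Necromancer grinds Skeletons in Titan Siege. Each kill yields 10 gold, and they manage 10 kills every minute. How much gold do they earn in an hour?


Gold per minute = 10 * 10 = 100
Gold per hour = 100 * 60 = 6000

6000 gold/hour


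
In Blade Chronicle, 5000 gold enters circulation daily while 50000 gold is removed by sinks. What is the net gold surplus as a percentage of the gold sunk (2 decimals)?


Net gold = 5000 - 50000 = -45000
Inflation rate = net / sunk * 100 = -45000 / 50000 * 100
= -0.9 * 100
= -90.00%

-90.00%


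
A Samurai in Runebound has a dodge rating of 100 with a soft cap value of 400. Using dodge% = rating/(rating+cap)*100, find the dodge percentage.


dodge% = 100 / (100 + 400) * 100
= 100 / 500 * 100
= 0.2 * 100
= 20.00%

20.00%


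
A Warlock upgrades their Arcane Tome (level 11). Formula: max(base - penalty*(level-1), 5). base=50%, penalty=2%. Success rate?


raw_rate = 50 - 2 * (11 - 1)
= 50 - 2 * 10
= 50 - 20
= 30
Apply floor: max(30, 5) = 30%

30%


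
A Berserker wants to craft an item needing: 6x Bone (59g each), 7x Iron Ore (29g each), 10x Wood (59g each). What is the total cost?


Cost breakdown:
  Bone: 6 * 59 = 354
  Iron Ore: 7 * 29 = 203
  Wood: 10 * 59 = 590
Total = 354 + 203 + 590 = 1147

1147 gold


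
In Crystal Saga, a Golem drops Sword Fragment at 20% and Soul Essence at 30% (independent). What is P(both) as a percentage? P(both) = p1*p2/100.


For independent events, P(both) = P(A) * P(B)
= 20% * 30%
= 600 / 100 %
= 6.0%

6.0%


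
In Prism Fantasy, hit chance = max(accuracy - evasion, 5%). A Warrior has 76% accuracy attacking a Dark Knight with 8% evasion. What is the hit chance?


accuracy - evasion = 76 - 8 = 68
Apply floor: max(68, 5) = 68
Hit chance = 68%

68%


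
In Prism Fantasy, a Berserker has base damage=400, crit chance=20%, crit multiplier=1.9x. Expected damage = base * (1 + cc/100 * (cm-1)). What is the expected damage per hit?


E[dmg] = base * (1 + crit_chance * (crit_mult - 1))
cc as decimal = 20/100 = 0.2
cm - 1 = 1.9 - 1 = 0.9
Bonus factor = 0.2 * 0.9 = 0.18
Total multiplier = 1 + 0.18 = 1.18
Expected damage = 400 * 1.18 = 472.00

472.00 damage


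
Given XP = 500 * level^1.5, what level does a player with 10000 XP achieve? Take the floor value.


XP = 500 * level^1.5, so level = (XP / 500)^(1/1.5)
= (10000 / 500)^(1/1.5)
= 20.0^0.6667
= 7.3681
Floor: level = 7

level 7


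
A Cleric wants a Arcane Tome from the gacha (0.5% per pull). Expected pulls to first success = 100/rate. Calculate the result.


Expected pulls for a geometric distribution = 1/p = 100 / rate%
= 100 / 0.5
= 200.0

200.0 pulls


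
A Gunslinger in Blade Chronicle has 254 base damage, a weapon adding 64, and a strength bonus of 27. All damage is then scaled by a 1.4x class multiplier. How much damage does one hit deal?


Sum base + weapon + str = 254 + 64 + 27 = 345
Multiply by 1.4:
345 * 1.4 = 483.0

483.0 damage


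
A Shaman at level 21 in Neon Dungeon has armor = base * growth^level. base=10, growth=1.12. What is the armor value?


value = base * growth^level
= 10 * 1.12^21
= 10 * 10.803848
= 108.04

108.04 armor


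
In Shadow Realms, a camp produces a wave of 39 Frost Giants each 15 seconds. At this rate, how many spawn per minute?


Spawns per minute = count * (60 / interval)
= 39 * (60 / 15)
= 39 * 4.0
= 156.0

156.0 per minute


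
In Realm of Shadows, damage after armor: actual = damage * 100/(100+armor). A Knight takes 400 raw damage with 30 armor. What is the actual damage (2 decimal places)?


actual = 400 * 100 / (100 + 30)
= 400 * 100 / 130
= 40000 / 130
= 307.69

307.69 damage


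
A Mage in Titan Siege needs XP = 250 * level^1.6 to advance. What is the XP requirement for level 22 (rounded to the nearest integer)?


XP = 250 * level^1.6
Substitute level = 22:
XP = 250 * 22^1.6
= 250 * 140.5647
= 35141

35141 XP


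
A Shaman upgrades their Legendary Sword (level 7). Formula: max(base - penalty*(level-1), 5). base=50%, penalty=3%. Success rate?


raw_rate = 50 - 3 * (7 - 1)
= 50 - 3 * 6
= 50 - 18
= 32
Apply floor: max(32, 5) = 32%

32%


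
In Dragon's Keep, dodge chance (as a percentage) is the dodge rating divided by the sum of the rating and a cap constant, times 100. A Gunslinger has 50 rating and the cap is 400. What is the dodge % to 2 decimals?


dodge% = 50 / (50 + 400) * 100
= 50 / 450 * 100
= 0.111111 * 100
= 11.11%

11.11%


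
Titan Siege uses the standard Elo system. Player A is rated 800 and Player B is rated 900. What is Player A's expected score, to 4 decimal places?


Elo expected score: Ea = 1/(1 + 10^((Rb-Ra)/400))
Rb - Ra = 900 - 800 = 100
(Rb-Ra)/400 = 100/400 = 0.25
10^0.25 = 1.778279
Ea = 1/(1 + 1.778279) = 1/2.778279 = 0.3599

0.3599


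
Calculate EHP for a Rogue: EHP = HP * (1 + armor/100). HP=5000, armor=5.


EHP = 5000 * (1 + 5/100)
= 5000 * (1 + 0.05)
= 5000 * 1.05
= 5250.0

5250.0 EHP


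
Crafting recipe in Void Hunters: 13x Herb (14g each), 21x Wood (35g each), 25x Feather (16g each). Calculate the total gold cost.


Cost breakdown:
  Herb: 13 * 14 = 182
  Wood: 21 * 35 = 735
  Feather: 25 * 16 = 400
Total = 182 + 735 + 400 = 1317

1317 gold


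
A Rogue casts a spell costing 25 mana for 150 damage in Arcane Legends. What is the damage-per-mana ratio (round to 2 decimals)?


Efficiency = damage / mana
= 150 / 25
= 6.00

6.00 dmg/mana


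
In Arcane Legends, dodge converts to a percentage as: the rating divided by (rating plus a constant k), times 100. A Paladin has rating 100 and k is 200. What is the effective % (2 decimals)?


effective% = rating / (rating + k) * 100
= 100 / (100 + 200) * 100
= 100 / 300 * 100
= 0.333333 * 100
= 33.33%

33.33%


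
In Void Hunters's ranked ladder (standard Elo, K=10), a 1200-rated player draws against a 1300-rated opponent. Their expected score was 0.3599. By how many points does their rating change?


Elo update: delta = K * (S - Ea), where S = 0.5 (draws)
S - Ea = 0.5 - 0.3599 = 0.1401
Rating change = 10 * 0.1401
= 1.40

1.40 rating points


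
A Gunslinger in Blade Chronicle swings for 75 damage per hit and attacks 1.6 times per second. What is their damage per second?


DPS = damage * attack_speed
= 75 * 1.6
= 120.0

120.0 DPS


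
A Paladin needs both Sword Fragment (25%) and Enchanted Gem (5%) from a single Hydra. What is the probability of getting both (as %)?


For independent events, P(both) = P(A) * P(B)
= 25% * 5%
= 125 / 100 %
= 1.25%

1.25%


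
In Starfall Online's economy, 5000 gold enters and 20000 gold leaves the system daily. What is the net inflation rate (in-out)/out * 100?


Net gold = 5000 - 20000 = -15000
Inflation rate = net / sunk * 100 = -15000 / 20000 * 100
= -0.75 * 100
= -75.00%

-75.00%


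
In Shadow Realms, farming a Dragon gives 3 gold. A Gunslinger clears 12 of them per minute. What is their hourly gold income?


Gold per minute = 3 * 12 = 36
Gold per hour = 36 * 60 = 2160

2160 gold/hour


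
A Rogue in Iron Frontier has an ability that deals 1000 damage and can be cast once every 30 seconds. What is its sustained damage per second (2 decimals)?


DPS = damage / cooldown
= 1000 / 30
= 33.33

33.33 DPS


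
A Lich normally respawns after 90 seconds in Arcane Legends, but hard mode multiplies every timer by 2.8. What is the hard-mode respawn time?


Respawn time = base * multiplier
= 90 * 2.8
= 252.0 seconds

252.0 seconds


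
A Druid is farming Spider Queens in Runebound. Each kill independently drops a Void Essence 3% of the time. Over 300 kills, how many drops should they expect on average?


Expected drops = kills * (drop_rate / 100)
= 300 * (3 / 100)
= 300 * 0.03
= 9.0

9.0 drops


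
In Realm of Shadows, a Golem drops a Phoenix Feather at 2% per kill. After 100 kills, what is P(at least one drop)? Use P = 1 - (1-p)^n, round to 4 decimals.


P(at least one) = 1 - P(none) = 1 - (1-p)^n
p = 2/100 = 0.02
1 - p = 0.98
(1 - p)^100 = 0.98^100 = 0.132620
P(at least one) = 1 - 0.132620 = 0.8674

0.8674


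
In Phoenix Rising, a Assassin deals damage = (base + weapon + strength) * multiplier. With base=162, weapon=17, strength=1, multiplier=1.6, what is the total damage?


Sum base + weapon + str = 162 + 17 + 1 = 180
Multiply by 1.6:
180 * 1.6 = 288.0

288.0 damage


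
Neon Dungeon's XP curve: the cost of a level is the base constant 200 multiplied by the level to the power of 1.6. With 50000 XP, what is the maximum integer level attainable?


XP = 200 * level^1.6, so level = (XP / 200)^(1/1.6)
= (50000 / 200)^(1/1.6)
= 250.0^0.625
= 31.5292
Floor: level = 31

level 31


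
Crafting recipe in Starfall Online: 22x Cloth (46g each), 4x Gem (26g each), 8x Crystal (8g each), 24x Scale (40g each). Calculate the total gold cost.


Cost breakdown:
  Cloth: 22 * 46 = 1012
  Gem: 4 * 26 = 104
  Crystal: 8 * 8 = 64
  Scale: 24 * 40 = 960
Total = 1012 + 104 + 64 + 960 = 2140

2140 gold


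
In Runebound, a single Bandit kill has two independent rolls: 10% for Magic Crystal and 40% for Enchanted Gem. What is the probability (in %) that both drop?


For independent events, P(both) = P(A) * P(B)
= 10% * 40%
= 400 / 100 %
= 4.0%

4.0%


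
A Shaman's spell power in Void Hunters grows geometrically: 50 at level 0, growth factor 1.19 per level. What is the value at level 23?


value = base * growth^level
= 50 * 1.19^23
= 50 * 54.648735
= 2732.44

2732.44 spell power


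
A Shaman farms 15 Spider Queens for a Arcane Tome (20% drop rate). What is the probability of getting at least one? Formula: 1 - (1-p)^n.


P(at least one) = 1 - P(none) = 1 - (1-p)^n
p = 20/100 = 0.2
1 - p = 0.8
(1 - p)^15 = 0.8^15 = 0.035184
P(at least one) = 1 - 0.035184 = 0.9648

0.9648


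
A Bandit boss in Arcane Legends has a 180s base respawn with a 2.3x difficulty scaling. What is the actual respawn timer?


Respawn time = base * multiplier
= 180 * 2.3
= 414.0 seconds

414.0 seconds


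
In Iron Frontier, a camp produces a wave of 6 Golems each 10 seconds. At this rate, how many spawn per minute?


Spawns per minute = count * (60 / interval)
= 6 * (60 / 10)
= 6 * 6.0
= 36.0

36.0 per minute


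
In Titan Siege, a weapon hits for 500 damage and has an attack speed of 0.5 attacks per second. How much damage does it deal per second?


DPS = damage * attack_speed
= 500 * 0.5
= 250.0

250.0 DPS


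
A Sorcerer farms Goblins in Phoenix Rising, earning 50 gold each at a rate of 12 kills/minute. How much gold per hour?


Gold per minute = 50 * 12 = 600
Gold per hour = 600 * 60 = 36000

36000 gold/hour


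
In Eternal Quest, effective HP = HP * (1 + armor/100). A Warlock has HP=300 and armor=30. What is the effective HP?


EHP = 300 * (1 + 30/100)
= 300 * (1 + 0.3)
= 300 * 1.3
= 390.0

390.0 EHP


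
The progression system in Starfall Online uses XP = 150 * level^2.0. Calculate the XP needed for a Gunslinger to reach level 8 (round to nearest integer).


XP = 150 * level^2.0
Substitute level = 8:
XP = 150 * 8^2.0
= 150 * 64.0
= 9600

9600 XP


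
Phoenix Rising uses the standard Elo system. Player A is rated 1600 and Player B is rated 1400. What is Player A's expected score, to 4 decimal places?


Elo expected score: Ea = 1/(1 + 10^((Rb-Ra)/400))
Rb - Ra = 1400 - 1600 = -200
(Rb-Ra)/400 = -200/400 = -0.5
10^-0.5 = 0.316228
Ea = 1/(1 + 0.316228) = 1/1.316228 = 0.7597

0.7597


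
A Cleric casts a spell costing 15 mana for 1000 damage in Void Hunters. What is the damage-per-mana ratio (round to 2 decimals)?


Efficiency = damage / mana
= 1000 / 15
= 66.67

66.67 dmg/mana


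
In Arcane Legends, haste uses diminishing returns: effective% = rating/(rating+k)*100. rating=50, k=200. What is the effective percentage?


effective% = rating / (rating + k) * 100
= 50 / (50 + 200) * 100
= 50 / 250 * 100
= 0.2 * 100
= 20.00%

20.00%


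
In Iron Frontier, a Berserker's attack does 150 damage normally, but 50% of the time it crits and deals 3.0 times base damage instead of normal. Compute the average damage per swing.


E[dmg] = base * (1 + crit_chance * (crit_mult - 1))
cc as decimal = 50/100 = 0.5
cm - 1 = 3.0 - 1 = 2.0
Bonus factor = 0.5 * 2.0 = 1.0
Total multiplier = 1 + 1.0 = 2.0
Expected damage = 150 * 2.0 = 300.00

300.00 damage


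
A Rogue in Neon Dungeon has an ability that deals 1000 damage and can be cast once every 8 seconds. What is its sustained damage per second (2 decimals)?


DPS = damage / cooldown
= 1000 / 8
= 125.00

125.00 DPS


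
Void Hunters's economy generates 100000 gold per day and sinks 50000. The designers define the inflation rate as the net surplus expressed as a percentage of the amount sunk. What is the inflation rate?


Net gold = 100000 - 50000 = 50000
Inflation rate = net / sunk * 100 = 50000 / 50000 * 100
= 1.0 * 100
= 100.00%

100.00%


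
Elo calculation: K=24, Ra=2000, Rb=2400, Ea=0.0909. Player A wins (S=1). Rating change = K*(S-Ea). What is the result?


Elo update: delta = K * (S - Ea), where S = 1 (wins)
S - Ea = 1 - 0.0909 = 0.9091
Rating change = 24 * 0.9091
= 21.82

21.82 rating points


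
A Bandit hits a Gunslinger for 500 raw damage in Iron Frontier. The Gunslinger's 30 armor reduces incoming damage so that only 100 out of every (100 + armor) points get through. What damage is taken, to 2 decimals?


actual = 500 * 100 / (100 + 30)
= 500 * 100 / 130
= 50000 / 130
= 384.62

384.62 damage


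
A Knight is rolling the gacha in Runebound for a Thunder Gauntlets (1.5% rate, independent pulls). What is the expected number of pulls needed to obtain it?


Expected pulls for a geometric distribution = 1/p = 100 / rate%
= 100 / 1.5
= 66.67

66.67 pulls


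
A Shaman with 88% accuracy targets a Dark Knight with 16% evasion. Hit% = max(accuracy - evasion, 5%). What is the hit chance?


accuracy - evasion = 88 - 16 = 72
Apply floor: max(72, 5) = 72
Hit chance = 72%

72%


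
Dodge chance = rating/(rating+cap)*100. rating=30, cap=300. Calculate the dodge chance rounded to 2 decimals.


dodge% = 30 / (30 + 300) * 100
= 30 / 330 * 100
= 0.090909 * 100
= 9.09%

9.09%


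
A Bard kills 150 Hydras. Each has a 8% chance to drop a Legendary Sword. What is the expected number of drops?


Expected drops = kills * (drop_rate / 100)
= 150 * (8 / 100)
= 150 * 0.08
= 12.0

12.0 drops


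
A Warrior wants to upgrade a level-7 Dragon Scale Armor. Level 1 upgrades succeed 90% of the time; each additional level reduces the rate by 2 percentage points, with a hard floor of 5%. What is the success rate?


raw_rate = 90 - 2 * (7 - 1)
= 90 - 2 * 6
= 90 - 12
= 78
Apply floor: max(78, 5) = 78%

78%


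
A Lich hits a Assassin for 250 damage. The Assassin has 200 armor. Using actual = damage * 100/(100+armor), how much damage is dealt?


actual = 250 * 100 / (100 + 200)
= 250 * 100 / 300
= 25000 / 300
= 83.33

83.33 damage


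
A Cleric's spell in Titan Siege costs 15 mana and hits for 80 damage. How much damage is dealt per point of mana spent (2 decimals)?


Efficiency = damage / mana
= 80 / 15
= 5.33

5.33 dmg/mana


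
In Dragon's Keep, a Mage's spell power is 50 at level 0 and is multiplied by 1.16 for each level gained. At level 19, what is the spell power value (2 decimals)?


value = base * growth^level
= 50 * 1.16^19
= 50 * 16.776517
= 838.83

838.83 spell power


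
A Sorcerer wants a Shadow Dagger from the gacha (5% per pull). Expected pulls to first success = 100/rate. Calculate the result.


Expected pulls for a geometric distribution = 1/p = 100 / rate%
= 100 / 5
= 20.0

20.0 pulls


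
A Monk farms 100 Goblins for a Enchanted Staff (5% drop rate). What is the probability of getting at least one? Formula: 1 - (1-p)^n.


P(at least one) = 1 - P(none) = 1 - (1-p)^n
p = 5/100 = 0.05
1 - p = 0.95
(1 - p)^100 = 0.95^100 = 0.005921
P(at least one) = 1 - 0.005921 = 0.9941

0.9941


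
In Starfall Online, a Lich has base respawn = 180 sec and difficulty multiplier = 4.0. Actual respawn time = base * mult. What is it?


Respawn time = base * multiplier
= 180 * 4.0
= 720.0 seconds

720.0 seconds


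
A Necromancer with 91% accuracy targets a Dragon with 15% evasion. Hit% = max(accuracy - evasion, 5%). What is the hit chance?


accuracy - evasion = 91 - 15 = 76
Apply floor: max(76, 5) = 76
Hit chance = 76%

76%


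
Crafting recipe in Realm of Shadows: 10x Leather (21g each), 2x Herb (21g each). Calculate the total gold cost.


Cost breakdown:
  Leather: 10 * 21 = 210
  Herb: 2 * 21 = 42
Total = 210 + 42 = 252

252 gold


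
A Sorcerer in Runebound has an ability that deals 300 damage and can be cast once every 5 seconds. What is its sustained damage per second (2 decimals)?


DPS = damage / cooldown
= 300 / 5
= 60.00

60.00 DPS


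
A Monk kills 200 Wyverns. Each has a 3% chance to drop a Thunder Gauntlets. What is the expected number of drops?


Expected drops = kills * (drop_rate / 100)
= 200 * (3 / 100)
= 200 * 0.03
= 6.0

6.0 drops


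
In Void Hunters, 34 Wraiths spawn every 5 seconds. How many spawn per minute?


Spawns per minute = count * (60 / interval)
= 34 * (60 / 5)
= 34 * 12.0
= 408.0

408.0 per minute


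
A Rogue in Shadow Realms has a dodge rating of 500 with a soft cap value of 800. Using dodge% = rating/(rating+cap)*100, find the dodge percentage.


dodge% = 500 / (500 + 800) * 100
= 500 / 1300 * 100
= 0.384615 * 100
= 38.46%

38.46%


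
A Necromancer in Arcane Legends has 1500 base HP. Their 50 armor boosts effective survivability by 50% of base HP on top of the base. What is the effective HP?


EHP = 1500 * (1 + 50/100)
= 1500 * (1 + 0.5)
= 1500 * 1.5
= 2250.0

2250.0 EHP


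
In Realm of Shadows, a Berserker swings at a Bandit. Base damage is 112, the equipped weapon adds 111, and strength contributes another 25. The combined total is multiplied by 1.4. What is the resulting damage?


Sum base + weapon + str = 112 + 111 + 25 = 248
Multiply by 1.4:
248 * 1.4 = 347.2

347.2 damage


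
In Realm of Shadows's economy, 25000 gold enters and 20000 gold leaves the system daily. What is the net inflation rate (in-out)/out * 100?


Net gold = 25000 - 20000 = 5000
Inflation rate = net / sunk * 100 = 5000 / 20000 * 100
= 0.25 * 100
= 25.00%

25.00%


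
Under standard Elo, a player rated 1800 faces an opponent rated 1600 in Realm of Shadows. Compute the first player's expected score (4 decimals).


Elo expected score: Ea = 1/(1 + 10^((Rb-Ra)/400))
Rb - Ra = 1600 - 1800 = -200
(Rb-Ra)/400 = -200/400 = -0.5
10^-0.5 = 0.316228
Ea = 1/(1 + 0.316228) = 1/1.316228 = 0.7597

0.7597


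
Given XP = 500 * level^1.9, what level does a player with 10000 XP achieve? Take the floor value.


XP = 500 * level^1.9, so level = (XP / 500)^(1/1.9)
= (10000 / 500)^(1/1.9)
= 20.0^0.5263
= 4.839
Floor: level = 4

level 4


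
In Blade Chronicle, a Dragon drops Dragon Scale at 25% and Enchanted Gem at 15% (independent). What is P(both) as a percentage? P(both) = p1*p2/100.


For independent events, P(both) = P(A) * P(B)
= 25% * 15%
= 375 / 100 %
= 3.75%

3.75%


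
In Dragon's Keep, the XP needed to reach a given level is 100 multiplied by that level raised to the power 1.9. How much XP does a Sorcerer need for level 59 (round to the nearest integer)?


XP = 100 * level^1.9
Substitute level = 59:
XP = 100 * 59^1.9
= 100 * 2315.3616
= 231536

231536 XP


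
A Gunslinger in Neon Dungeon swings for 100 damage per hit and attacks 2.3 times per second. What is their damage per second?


DPS = damage * attack_speed
= 100 * 2.3
= 230.0

230.0 DPS


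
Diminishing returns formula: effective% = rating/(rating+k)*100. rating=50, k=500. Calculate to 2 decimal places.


effective% = rating / (rating + k) * 100
= 50 / (50 + 500) * 100
= 50 / 550 * 100
= 0.090909 * 100
= 9.09%

9.09%


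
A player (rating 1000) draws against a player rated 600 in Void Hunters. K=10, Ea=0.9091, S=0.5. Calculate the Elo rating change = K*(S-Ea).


Elo update: delta = K * (S - Ea), where S = 0.5 (draws)
S - Ea = 0.5 - 0.9091 = -0.4091
Rating change = 10 * -0.4091
= -4.09

-4.09 rating points


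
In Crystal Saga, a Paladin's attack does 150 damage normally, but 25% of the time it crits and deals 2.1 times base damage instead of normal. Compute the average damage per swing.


E[dmg] = base * (1 + crit_chance * (crit_mult - 1))
cc as decimal = 25/100 = 0.25
cm - 1 = 2.1 - 1 = 1.1
Bonus factor = 0.25 * 1.1 = 0.275
Total multiplier = 1 + 0.275 = 1.275
Expected damage = 150 * 1.275 = 191.25

191.25 damage


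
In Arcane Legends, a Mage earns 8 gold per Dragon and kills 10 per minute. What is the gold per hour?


Gold per minute = 8 * 10 = 80
Gold per hour = 80 * 60 = 4800

4800 gold/hour


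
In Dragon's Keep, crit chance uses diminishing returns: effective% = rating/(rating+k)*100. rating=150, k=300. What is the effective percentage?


effective% = rating / (rating + k) * 100
= 150 / (150 + 300) * 100
= 150 / 450 * 100
= 0.333333 * 100
= 33.33%

33.33%


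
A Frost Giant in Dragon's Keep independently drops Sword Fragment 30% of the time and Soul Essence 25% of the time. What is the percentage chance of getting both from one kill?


For independent events, P(both) = P(A) * P(B)
= 30% * 25%
= 750 / 100 %
= 7.5%

7.5%


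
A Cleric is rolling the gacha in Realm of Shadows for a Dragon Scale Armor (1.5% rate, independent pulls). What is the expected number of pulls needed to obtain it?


Expected pulls for a geometric distribution = 1/p = 100 / rate%
= 100 / 1.5
= 66.67

66.67 pulls
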